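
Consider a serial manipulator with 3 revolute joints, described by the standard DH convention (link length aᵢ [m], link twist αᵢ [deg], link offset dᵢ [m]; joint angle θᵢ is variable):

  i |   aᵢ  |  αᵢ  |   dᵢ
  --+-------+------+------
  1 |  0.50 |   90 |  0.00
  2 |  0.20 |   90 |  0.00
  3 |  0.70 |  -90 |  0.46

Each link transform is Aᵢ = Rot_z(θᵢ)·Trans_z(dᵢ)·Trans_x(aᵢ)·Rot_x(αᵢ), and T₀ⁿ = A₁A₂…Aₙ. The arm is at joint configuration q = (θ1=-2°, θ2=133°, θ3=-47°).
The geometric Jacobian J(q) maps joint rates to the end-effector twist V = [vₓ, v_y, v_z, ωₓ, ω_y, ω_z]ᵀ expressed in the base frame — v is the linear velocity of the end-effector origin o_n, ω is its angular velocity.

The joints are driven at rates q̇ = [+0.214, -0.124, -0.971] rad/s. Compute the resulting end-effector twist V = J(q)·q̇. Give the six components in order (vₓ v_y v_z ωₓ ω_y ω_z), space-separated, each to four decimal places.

o_n = [0.3921, 0.4986, 0.8091]
J₁: ẑ×o_n = [-0.4986, 0.3921, 0.0000], ω = ẑ
J2: z=[-0.0349, -0.9994, 0.0000] o=[0.4997, -0.0174, 0.0000] → [-0.8086, 0.0282, -0.1256, -0.0349, -0.9994, 0.0000]
J3: z=[0.7309, -0.0255, 0.6820] o=[0.3634, -0.0127, 0.1463] → [-0.3656, -0.4649, 0.3744, 0.7309, -0.0255, 0.6820]
V = J·q̇ = [0.3486, 0.5318, -0.3480, -0.7054, 0.1487, -0.4482]

0.3486 0.5318 -0.3480 -0.7054 0.1487 -0.4482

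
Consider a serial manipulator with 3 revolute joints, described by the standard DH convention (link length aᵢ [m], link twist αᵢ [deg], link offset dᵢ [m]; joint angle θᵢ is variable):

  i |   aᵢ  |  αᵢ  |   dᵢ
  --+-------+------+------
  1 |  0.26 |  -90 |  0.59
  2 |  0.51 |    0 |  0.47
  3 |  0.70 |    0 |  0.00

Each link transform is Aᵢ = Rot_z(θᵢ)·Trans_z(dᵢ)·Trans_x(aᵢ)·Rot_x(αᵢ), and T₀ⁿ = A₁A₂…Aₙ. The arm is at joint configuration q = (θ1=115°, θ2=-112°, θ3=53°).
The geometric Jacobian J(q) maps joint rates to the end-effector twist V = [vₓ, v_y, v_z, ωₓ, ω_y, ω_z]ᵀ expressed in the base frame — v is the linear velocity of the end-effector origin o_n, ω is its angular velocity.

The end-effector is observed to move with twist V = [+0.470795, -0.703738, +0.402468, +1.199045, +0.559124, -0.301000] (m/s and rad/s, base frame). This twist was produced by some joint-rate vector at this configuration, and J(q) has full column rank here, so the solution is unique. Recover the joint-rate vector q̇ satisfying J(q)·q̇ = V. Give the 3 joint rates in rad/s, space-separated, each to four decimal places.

-0.3010 -0.3900 -0.9330

o_n = [-0.6075, 0.1906, 1.6629]
J₁: ẑ×o_n = [-0.1906, -0.6075, 0.0000], ω = ẑ
J2: z=[-0.9063, -0.4226, 0.0000] o=[-0.1099, 0.2356, 0.5900] → [-0.4534, 0.9724, -0.1695, -0.9063, -0.4226, 0.0000]
J3: z=[-0.9063, -0.4226, 0.0000] o=[-0.4551, -0.1361, 1.0629] → [-0.2536, 0.5438, -0.3605, -0.9063, -0.4226, 0.0000]
q̇ = J⁺·V = [-0.3010, -0.3900, -0.9330]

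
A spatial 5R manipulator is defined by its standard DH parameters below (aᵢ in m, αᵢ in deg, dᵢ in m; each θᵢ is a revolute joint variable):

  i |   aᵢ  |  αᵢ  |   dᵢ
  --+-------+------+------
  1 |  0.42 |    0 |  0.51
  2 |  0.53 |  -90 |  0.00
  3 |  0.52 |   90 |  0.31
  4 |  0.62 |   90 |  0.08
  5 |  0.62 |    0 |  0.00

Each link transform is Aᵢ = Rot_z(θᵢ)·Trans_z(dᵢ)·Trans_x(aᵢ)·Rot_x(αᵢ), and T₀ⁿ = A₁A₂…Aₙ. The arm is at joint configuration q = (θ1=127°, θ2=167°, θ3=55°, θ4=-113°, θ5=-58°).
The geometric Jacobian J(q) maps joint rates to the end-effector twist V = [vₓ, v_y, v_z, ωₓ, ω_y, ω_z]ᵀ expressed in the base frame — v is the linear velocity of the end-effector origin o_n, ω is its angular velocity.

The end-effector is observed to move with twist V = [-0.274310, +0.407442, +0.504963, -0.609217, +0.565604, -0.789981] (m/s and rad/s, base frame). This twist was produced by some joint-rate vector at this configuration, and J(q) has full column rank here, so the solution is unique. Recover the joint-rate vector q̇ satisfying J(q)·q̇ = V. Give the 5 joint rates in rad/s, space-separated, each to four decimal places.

o_n = [-0.6653, -0.1225, 0.1319]
J₁: ẑ×o_n = [0.1225, -0.6653, 0.0000], ω = ẑ
J2: z=[0.0000, 0.0000, 1.0000] o=[-0.2528, 0.3354, 0.5100] → [0.4579, -0.4126, 0.0000, 0.0000, 0.0000, 1.0000]
J3: z=[0.9135, 0.4067, 0.0000] o=[-0.0372, -0.1488, 0.5100] → [-0.1538, 0.3454, 0.2795, 0.9135, 0.4067, 0.0000]
J4: z=[0.3332, -0.7483, 0.5736] o=[0.3673, -0.2951, 0.0840] → [-0.1349, -0.6083, -0.7152, 0.3332, -0.7483, 0.5736]
J5: z=[0.1422, 0.6413, 0.7540] o=[-0.1839, -0.4602, 0.3284] → [-0.3806, -0.3351, 0.3567, 0.1422, 0.6413, 0.7540]
q̇ = J⁺·V = [0.0770, -0.7070, -0.4570, -0.7180, 0.3340]

0.0770 -0.7070 -0.4570 -0.7180 0.3340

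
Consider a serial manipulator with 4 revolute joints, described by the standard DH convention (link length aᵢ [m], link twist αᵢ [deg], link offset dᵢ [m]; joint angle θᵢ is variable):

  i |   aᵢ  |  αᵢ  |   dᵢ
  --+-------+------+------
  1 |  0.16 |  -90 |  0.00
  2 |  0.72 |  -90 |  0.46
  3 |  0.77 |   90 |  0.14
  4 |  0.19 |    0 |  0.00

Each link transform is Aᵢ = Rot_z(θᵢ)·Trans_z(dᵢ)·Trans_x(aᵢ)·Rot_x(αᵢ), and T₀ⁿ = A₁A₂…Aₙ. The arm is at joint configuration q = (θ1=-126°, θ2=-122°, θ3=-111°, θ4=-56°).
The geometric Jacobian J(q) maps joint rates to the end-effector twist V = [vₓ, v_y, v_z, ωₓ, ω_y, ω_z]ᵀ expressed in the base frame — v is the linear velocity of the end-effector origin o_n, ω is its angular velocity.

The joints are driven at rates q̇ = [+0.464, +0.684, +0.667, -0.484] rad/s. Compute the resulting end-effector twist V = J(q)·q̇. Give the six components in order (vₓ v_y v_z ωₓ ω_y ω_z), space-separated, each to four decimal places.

0.5036 0.5131 0.6160 0.5020 -0.7679 1.2006

o_n = [1.0751, -0.6946, 0.3350]
J₁: ẑ×o_n = [0.6946, 1.0751, -0.0000], ω = ẑ
J2: z=[0.8090, -0.5878, 0.0000] o=[-0.0940, -0.1294, 0.0000] → [-0.1969, -0.2710, 0.2300, 0.8090, -0.5878, 0.0000]
J3: z=[-0.4985, -0.6861, 0.5299] o=[0.5024, -0.0912, 0.6106] → [0.5089, 0.1661, 0.6937, -0.4985, -0.6861, 0.5299]
J4: z=[-0.5807, -0.1896, -0.7917] o=[0.9282, -0.7280, 0.4508] → [0.0484, -0.1835, 0.0084, -0.5807, -0.1896, -0.7917]
V = J·q̇ = [0.5036, 0.5131, 0.6160, 0.5020, -0.7679, 1.2006]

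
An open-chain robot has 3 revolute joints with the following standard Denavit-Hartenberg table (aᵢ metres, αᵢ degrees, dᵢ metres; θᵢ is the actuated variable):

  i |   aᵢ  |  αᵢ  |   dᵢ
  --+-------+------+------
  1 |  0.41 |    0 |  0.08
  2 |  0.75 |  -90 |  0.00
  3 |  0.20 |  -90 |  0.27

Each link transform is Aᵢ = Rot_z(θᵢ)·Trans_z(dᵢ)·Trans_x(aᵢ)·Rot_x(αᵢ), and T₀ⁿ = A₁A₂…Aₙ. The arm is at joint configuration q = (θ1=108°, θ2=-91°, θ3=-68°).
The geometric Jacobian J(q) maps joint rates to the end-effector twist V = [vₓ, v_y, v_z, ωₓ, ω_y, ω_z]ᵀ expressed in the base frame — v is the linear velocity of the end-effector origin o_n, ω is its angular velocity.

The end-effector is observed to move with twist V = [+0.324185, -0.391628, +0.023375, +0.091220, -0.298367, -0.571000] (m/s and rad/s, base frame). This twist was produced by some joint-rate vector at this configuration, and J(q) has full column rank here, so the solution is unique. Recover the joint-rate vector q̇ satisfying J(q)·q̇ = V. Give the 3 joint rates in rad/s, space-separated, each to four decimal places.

o_n = [0.5832, 0.8893, 0.2654]
J₁: ẑ×o_n = [-0.8893, 0.5832, 0.0000], ω = ẑ
J2: z=[0.0000, 0.0000, 1.0000] o=[-0.1267, 0.3899, 0.0800] → [-0.4994, 0.7099, 0.0000, 0.0000, 0.0000, 1.0000]
J3: z=[-0.2924, 0.9563, 0.0000] o=[0.5905, 0.6092, 0.0800] → [0.1773, 0.0542, -0.0749, -0.2924, 0.9563, 0.0000]
q̇ = J⁺·V = [-0.2420, -0.3290, -0.3120]

-0.2420 -0.3290 -0.3120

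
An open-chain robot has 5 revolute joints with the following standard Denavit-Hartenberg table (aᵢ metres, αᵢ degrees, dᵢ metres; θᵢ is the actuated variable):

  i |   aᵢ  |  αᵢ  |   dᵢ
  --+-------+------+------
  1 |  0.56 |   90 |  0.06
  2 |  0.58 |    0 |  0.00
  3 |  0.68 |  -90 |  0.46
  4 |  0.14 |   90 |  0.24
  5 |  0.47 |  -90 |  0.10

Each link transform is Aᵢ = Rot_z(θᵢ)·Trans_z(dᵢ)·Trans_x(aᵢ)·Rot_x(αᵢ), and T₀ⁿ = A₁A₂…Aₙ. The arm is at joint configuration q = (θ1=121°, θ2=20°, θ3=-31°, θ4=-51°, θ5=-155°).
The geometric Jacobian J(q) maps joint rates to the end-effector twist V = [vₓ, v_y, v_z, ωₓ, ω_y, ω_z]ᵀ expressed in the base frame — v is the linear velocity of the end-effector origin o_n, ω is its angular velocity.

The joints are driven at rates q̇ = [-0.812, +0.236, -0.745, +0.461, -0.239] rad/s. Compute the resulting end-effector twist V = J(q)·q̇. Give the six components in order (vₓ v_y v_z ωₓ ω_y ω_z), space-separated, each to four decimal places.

o_n = [-0.5290, 1.4642, 0.2184]
J₁: ẑ×o_n = [-1.4642, -0.5290, 0.0000], ω = ẑ
J2: z=[0.8572, 0.5150, 0.0000] o=[-0.2884, 0.4800, 0.0600] → [0.0816, -0.1358, 0.9675, 0.8572, 0.5150, 0.0000]
J3: z=[0.8572, 0.5150, 0.0000] o=[-0.5691, 0.9472, 0.2584] → [-0.0206, 0.0343, 0.4225, 0.8572, 0.5150, 0.0000]
J4: z=[-0.0983, 0.1636, 0.9816] o=[-0.5186, 1.7563, 0.1286] → [0.3014, -0.0013, 0.0304, -0.0983, 0.1636, 0.9816]
J5: z=[0.9323, -0.3298, 0.1483] o=[-0.4935, 1.9257, 0.3474] → [0.1110, 0.1150, -0.4420, 0.9323, -0.3298, 0.1483]
V = J·q̇ = [1.3359, 0.3438, 0.0332, -0.7044, -0.1079, -0.3949]

1.3359 0.3438 0.0332 -0.7044 -0.1079 -0.3949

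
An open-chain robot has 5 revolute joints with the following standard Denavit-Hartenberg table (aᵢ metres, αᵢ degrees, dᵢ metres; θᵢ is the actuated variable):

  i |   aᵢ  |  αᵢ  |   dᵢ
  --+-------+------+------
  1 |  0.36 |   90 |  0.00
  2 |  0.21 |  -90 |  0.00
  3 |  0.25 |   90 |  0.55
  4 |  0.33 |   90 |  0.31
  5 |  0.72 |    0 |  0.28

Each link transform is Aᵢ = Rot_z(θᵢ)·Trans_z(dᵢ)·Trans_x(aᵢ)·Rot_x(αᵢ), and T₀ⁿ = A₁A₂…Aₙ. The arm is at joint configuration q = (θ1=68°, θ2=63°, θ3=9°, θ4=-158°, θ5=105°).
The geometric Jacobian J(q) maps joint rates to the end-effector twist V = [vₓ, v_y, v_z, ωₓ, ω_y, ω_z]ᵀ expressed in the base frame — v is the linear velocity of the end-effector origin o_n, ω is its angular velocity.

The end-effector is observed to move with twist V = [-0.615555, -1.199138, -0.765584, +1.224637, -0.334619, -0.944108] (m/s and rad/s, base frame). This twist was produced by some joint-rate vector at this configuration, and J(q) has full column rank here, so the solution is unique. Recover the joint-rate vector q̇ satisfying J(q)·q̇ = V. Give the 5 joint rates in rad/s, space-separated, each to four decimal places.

-0.7400 0.5370 -0.7850 0.6970 0.6040

o_n = [0.8661, -0.5024, 0.6809]
J₁: ẑ×o_n = [0.5024, 0.8661, -0.0000], ω = ẑ
J2: z=[0.9272, -0.3746, 0.0000] o=[0.1349, 0.3338, 0.0000] → [-0.2551, -0.6313, -0.5013, 0.9272, -0.3746, 0.0000]
J3: z=[-0.3338, -0.8261, 0.4540] o=[0.1706, 0.4222, 0.1871] → [0.0118, 0.4806, 0.8832, -0.3338, -0.8261, 0.4540]
J4: z=[0.9424, -0.3041, 0.1394] o=[-0.0073, 0.0864, 0.6568] → [0.0747, 0.0991, -0.2892, 0.9424, -0.3041, 0.1394]
J5: z=[-0.3181, -0.9437, 0.0913] o=[0.3191, -0.0509, 0.3746] → [-0.2478, 0.1473, 0.6598, -0.3181, -0.9437, 0.0913]
q̇ = J⁺·V = [-0.7400, 0.5370, -0.7850, 0.6970, 0.6040]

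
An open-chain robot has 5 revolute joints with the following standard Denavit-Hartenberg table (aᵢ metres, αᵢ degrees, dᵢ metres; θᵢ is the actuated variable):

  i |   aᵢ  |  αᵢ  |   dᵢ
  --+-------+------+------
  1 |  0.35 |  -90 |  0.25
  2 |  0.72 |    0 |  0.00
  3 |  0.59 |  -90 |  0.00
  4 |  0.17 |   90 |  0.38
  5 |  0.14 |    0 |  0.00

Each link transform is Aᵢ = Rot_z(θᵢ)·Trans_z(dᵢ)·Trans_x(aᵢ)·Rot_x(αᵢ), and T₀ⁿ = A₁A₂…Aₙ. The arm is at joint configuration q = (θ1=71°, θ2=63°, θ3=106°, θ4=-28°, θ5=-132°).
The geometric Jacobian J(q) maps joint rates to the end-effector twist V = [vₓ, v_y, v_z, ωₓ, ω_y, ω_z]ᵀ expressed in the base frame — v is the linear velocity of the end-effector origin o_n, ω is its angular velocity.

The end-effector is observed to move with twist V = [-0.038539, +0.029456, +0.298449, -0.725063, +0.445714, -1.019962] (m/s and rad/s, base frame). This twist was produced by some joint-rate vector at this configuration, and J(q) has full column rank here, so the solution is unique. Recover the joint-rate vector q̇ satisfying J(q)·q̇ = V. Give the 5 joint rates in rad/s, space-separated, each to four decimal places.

o_n = [-0.0407, -0.0083, -0.2461]
J₁: ẑ×o_n = [0.0083, -0.0407, 0.0000], ω = ẑ
J2: z=[-0.9455, 0.3256, 0.0000] o=[0.1139, 0.3309, 0.2500] → [-0.1615, -0.4690, 0.3711, -0.9455, 0.3256, 0.0000]
J3: z=[-0.9455, 0.3256, 0.0000] o=[0.2204, 0.6400, -0.3915] → [0.0474, 0.1375, 0.6980, -0.9455, 0.3256, 0.0000]
J4: z=[-0.0621, -0.1804, 0.9816] o=[0.0318, 0.0924, -0.5041] → [0.0523, -0.0552, -0.0068, -0.0621, -0.1804, 0.9816]
J5: z=[-0.6848, 0.7232, 0.0896] o=[-0.1152, -0.0895, -0.1597] → [-0.0697, -0.0525, -0.1095, -0.6848, 0.7232, 0.0896]
q̇ = J⁺·V = [-0.8930, 0.1180, 0.4160, -0.1600, 0.3360]

-0.8930 0.1180 0.4160 -0.1600 0.3360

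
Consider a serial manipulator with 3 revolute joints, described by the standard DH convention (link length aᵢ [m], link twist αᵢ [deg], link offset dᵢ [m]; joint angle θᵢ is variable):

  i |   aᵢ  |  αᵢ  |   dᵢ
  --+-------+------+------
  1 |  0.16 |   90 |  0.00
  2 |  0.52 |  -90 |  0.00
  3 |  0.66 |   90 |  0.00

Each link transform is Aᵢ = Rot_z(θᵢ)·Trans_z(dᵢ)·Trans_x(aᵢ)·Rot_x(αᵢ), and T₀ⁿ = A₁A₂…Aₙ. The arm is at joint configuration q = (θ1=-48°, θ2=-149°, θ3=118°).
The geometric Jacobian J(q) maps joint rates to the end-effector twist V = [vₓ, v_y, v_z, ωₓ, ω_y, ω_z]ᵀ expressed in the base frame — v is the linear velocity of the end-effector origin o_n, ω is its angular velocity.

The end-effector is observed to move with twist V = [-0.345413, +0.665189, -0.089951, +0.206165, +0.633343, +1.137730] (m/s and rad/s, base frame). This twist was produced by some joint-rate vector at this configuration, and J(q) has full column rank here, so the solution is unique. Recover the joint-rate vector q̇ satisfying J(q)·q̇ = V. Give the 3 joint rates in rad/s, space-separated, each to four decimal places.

0.5840 -0.5770 -0.6460

o_n = [0.4196, 0.4049, -0.1082]
J₁: ẑ×o_n = [-0.4049, 0.4196, 0.0000], ω = ẑ
J2: z=[-0.7431, -0.6691, 0.0000] o=[0.1071, -0.1189, 0.0000] → [0.0724, -0.0804, -0.1801, -0.7431, -0.6691, 0.0000]
J3: z=[0.3446, -0.3827, -0.8572] o=[-0.1912, 0.2123, -0.2678] → [0.1040, -0.5785, 0.3001, 0.3446, -0.3827, -0.8572]
q̇ = J⁺·V = [0.5840, -0.5770, -0.6460]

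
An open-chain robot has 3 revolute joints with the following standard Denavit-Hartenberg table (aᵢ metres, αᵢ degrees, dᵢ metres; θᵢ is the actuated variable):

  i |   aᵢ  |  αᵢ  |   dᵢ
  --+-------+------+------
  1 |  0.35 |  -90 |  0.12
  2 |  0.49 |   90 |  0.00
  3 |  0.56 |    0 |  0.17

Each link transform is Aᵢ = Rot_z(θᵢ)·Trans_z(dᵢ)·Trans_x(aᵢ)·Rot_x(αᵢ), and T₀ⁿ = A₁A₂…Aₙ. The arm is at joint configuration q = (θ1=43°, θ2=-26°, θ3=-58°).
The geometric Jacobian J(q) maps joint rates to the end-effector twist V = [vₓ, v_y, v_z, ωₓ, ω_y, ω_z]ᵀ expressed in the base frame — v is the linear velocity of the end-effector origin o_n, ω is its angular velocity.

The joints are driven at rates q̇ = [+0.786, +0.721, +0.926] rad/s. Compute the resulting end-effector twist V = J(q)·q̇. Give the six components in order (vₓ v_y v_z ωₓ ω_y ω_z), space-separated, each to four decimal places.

0.1104 1.5347 -0.2633 -0.7886 0.2505 1.6183

o_n = [1.0425, 0.3228, 0.6177]
J₁: ẑ×o_n = [-0.3228, 1.0425, 0.0000], ω = ẑ
J2: z=[-0.6820, 0.7314, 0.0000] o=[0.2560, 0.2387, 0.1200] → [0.3640, 0.3394, -0.6326, -0.6820, 0.7314, 0.0000]
J3: z=[-0.3206, -0.2990, 0.8988] o=[0.5781, 0.5391, 0.3348] → [0.1098, 0.5081, 0.2082, -0.3206, -0.2990, 0.8988]
V = J·q̇ = [0.1104, 1.5347, -0.2633, -0.7886, 0.2505, 1.6183]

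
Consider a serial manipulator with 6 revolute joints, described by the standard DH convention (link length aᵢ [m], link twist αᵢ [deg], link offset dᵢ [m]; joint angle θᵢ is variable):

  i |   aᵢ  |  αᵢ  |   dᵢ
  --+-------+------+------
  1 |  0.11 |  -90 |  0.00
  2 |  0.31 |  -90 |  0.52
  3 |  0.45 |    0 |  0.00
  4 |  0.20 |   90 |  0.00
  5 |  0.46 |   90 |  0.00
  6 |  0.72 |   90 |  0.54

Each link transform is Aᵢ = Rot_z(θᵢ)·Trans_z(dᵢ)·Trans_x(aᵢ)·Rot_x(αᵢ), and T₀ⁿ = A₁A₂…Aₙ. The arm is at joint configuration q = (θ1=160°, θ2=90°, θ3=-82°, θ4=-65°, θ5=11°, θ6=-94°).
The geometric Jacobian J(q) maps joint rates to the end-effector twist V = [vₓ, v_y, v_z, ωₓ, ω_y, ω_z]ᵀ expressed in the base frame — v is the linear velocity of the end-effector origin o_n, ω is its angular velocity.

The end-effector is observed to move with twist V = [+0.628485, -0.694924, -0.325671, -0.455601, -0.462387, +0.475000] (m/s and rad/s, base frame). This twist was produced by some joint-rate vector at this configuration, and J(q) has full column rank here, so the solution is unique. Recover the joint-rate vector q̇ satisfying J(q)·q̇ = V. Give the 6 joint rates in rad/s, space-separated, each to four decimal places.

o_n = [-1.1957, -1.6422, -0.1723]
J₁: ẑ×o_n = [1.6422, -1.1957, 0.0000], ω = ẑ
J2: z=[-0.3420, -0.9397, 0.0000] o=[-0.1034, 0.0376, 0.0000] → [0.1619, -0.0589, -0.4519, -0.3420, -0.9397, 0.0000]
J3: z=[0.9397, -0.3420, -0.0000] o=[-0.2812, -0.4510, -0.3100] → [-0.0471, -0.1294, -1.4321, 0.9397, -0.3420, -0.0000]
J4: z=[0.9397, -0.3420, -0.0000] o=[-0.4336, -0.8698, -0.3726] → [-0.0685, -0.1882, -0.9865, 0.9397, -0.3420, -0.0000]
J5: z=[0.2868, 0.7881, 0.5446] o=[-0.4709, -0.9721, -0.2049] → [0.3906, -0.4041, 0.3790, 0.2868, 0.7881, 0.5446]
J6: z=[-0.9580, 0.2381, 0.1600] o=[-0.4725, -1.2332, 0.1738] → [-0.0170, -0.4473, 0.5640, -0.9580, 0.2381, 0.1600]
q̇ = J⁺·V = [0.2570, 0.7540, 0.3360, -0.1240, 0.2560, 0.4910]

0.2570 0.7540 0.3360 -0.1240 0.2560 0.4910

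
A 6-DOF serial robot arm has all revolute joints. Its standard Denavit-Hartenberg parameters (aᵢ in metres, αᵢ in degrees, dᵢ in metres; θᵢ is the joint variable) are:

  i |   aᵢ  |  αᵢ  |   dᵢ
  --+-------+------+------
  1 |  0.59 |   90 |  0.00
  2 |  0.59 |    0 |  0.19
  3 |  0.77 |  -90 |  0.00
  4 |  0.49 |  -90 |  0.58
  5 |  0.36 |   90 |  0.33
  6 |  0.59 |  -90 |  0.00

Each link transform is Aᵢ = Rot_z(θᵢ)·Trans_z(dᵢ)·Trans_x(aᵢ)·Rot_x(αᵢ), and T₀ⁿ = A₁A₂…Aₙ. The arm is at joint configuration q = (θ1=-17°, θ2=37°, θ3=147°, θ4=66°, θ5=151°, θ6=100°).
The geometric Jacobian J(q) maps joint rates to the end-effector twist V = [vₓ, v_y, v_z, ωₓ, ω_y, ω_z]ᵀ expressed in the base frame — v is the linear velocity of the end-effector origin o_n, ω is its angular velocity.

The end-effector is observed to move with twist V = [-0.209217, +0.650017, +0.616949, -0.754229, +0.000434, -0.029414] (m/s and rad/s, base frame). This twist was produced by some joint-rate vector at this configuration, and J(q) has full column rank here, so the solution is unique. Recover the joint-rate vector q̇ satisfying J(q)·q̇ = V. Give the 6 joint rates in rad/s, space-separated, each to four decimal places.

o_n = [1.1254, 0.0976, -0.1021]
J₁: ẑ×o_n = [-0.0976, 1.1254, 0.0000], ω = ẑ
J2: z=[-0.2924, -0.9563, 0.0000] o=[0.5642, -0.1725, 0.0000] → [0.0977, -0.0299, 0.4576, -0.2924, -0.9563, 0.0000]
J3: z=[-0.2924, -0.9563, 0.0000] o=[0.9593, -0.4920, 0.3551] → [0.4372, -0.1337, -0.0135, -0.2924, -0.9563, 0.0000]
J4: z=[0.0667, -0.0204, -0.9976] o=[0.2247, -0.2674, 0.3014] → [0.3724, -0.8715, 0.0427, 0.0667, -0.0204, -0.9976]
J5: z=[0.9904, 0.1225, 0.0637] o=[0.2042, 0.2070, -0.2911] → [0.0301, -0.1285, -0.2212, 0.9904, 0.1225, 0.0637]
J6: z=[-0.1170, 0.4989, 0.8587] o=[0.5574, -0.0614, -0.0871] → [-0.1441, 0.4860, -0.3020, -0.1170, 0.4989, 0.8587]
q̇ = J⁺·V = [0.9680, 0.4340, -0.8630, 0.4540, -0.9850, -0.5610]

0.9680 0.4340 -0.8630 0.4540 -0.9850 -0.5610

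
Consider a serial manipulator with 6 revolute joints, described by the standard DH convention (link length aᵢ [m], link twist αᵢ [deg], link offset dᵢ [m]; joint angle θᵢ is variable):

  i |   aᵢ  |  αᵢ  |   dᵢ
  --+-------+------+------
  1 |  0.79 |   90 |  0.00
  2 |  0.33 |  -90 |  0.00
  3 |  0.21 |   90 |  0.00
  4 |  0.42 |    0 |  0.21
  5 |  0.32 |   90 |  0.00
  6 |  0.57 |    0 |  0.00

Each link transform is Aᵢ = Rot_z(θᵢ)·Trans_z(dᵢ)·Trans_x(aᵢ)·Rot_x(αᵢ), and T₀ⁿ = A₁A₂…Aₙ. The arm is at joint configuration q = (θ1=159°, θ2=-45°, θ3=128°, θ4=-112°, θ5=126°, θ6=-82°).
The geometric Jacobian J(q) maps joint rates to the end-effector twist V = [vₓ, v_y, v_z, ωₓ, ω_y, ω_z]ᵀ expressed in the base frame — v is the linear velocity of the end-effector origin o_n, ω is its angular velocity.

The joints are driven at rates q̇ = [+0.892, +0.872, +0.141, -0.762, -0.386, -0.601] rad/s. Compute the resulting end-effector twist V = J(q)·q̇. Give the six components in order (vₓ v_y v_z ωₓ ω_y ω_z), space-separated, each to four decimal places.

o_n = [-0.4449, 0.0330, -0.0513]
J₁: ẑ×o_n = [-0.0330, -0.4449, 0.0000], ω = ẑ
J2: z=[0.3584, 0.9336, 0.0000] o=[-0.7375, 0.2831, 0.0000] → [-0.0479, 0.0184, -0.3628, 0.3584, 0.9336, 0.0000]
J3: z=[-0.6601, 0.2534, 0.7071] o=[-0.9554, 0.3667, -0.2333] → [0.2821, 0.4811, 0.0909, -0.6601, 0.2534, 0.7071]
J4: z=[-0.7408, -0.3751, -0.5572] o=[-0.9293, 0.1795, -0.1419] → [-0.1156, -0.2028, 0.2902, -0.7408, -0.3751, -0.5572]
J5: z=[-0.7408, -0.3751, -0.5572] o=[-0.8473, 0.1423, -0.6028] → [-0.2678, 0.1843, 0.2319, -0.7408, -0.3751, -0.5572]
J6: z=[0.6705, -0.4616, -0.5808] o=[-0.8599, -0.1149, -0.4129] → [-0.0810, -0.4835, 0.2908, 0.6705, -0.4616, -0.5808]
V = J·q̇ = [0.2087, 0.0610, -0.7890, 0.6669, 1.5578, 1.9804]

0.2087 0.0610 -0.7890 0.6669 1.5578 1.9804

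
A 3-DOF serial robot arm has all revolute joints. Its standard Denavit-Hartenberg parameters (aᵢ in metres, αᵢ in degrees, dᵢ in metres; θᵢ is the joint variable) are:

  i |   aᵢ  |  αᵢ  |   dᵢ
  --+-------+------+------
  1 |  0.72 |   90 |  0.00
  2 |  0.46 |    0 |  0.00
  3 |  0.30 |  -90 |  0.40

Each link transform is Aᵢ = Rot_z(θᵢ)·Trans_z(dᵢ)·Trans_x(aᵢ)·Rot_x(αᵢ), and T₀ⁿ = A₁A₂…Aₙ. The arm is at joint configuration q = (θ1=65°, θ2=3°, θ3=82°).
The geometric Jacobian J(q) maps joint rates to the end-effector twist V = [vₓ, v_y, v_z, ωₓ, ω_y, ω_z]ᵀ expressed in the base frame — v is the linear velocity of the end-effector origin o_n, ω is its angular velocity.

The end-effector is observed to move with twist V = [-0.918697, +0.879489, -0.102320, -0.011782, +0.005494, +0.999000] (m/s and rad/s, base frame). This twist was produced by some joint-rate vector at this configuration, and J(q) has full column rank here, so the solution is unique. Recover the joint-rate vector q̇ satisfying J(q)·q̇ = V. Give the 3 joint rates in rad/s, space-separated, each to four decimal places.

o_n = [0.8720, 0.9235, 0.3229]
J₁: ẑ×o_n = [-0.9235, 0.8720, 0.0000], ω = ẑ
J2: z=[0.9063, -0.4226, 0.0000] o=[0.3043, 0.6525, 0.0000] → [-0.1365, -0.2927, 0.4855, 0.9063, -0.4226, 0.0000]
J3: z=[0.9063, -0.4226, 0.0000] o=[0.4984, 1.0689, 0.0241] → [-0.1263, -0.2709, 0.0261, 0.9063, -0.4226, 0.0000]
q̇ = J⁺·V = [0.9990, -0.2220, 0.2090]

0.9990 -0.2220 0.2090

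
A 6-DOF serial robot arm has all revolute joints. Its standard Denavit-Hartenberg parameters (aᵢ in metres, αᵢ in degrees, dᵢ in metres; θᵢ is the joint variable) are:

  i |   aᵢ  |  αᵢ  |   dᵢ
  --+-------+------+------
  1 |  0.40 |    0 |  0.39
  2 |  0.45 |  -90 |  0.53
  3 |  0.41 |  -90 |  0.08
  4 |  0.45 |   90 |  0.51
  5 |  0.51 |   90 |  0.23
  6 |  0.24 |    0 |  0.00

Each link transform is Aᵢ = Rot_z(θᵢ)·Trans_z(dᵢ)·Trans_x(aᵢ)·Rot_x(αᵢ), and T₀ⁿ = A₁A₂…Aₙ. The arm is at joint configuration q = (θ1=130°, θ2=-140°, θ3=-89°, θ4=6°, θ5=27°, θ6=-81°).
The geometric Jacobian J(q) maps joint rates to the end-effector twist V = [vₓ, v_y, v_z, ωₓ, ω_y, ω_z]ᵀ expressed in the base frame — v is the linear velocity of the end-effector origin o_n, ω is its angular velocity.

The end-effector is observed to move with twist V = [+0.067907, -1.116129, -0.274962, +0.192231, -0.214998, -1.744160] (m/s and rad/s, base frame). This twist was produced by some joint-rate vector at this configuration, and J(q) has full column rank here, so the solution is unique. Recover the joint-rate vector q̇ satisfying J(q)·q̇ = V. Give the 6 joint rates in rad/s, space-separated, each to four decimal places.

o_n = [0.9517, 0.0678, 2.2485]
J₁: ẑ×o_n = [-0.0678, 0.9517, 0.0000], ω = ẑ
J2: z=[0.0000, 0.0000, 1.0000] o=[-0.2571, 0.3064, 0.3900] → [0.2386, 1.2088, -0.0000, 0.0000, 0.0000, 1.0000]
J3: z=[0.1736, 0.9848, 0.0000] o=[0.1860, 0.2283, 0.9200] → [1.3084, -0.2307, -0.7819, 0.1736, 0.9848, 0.0000]
J4: z=[0.9847, -0.1736, -0.0175] o=[0.2070, 0.3058, 1.3299] → [-0.1636, -0.9175, -0.1050, 0.9847, -0.1736, -0.0175]
J5: z=[0.1745, 0.9791, 0.1045] o=[0.7087, 0.1696, 1.7685] → [0.4806, -0.0584, -0.2557, 0.1745, 0.9791, 0.1045]
J6: z=[-0.8778, 0.1066, 0.4670] o=[0.9763, 0.3064, 2.2404] → [0.1123, -0.0043, 0.2121, -0.8778, 0.1066, 0.4670]
q̇ = J⁺·V = [-0.5330, -0.7970, 0.4100, -0.4460, -0.6280, -0.7630]

-0.5330 -0.7970 0.4100 -0.4460 -0.6280 -0.7630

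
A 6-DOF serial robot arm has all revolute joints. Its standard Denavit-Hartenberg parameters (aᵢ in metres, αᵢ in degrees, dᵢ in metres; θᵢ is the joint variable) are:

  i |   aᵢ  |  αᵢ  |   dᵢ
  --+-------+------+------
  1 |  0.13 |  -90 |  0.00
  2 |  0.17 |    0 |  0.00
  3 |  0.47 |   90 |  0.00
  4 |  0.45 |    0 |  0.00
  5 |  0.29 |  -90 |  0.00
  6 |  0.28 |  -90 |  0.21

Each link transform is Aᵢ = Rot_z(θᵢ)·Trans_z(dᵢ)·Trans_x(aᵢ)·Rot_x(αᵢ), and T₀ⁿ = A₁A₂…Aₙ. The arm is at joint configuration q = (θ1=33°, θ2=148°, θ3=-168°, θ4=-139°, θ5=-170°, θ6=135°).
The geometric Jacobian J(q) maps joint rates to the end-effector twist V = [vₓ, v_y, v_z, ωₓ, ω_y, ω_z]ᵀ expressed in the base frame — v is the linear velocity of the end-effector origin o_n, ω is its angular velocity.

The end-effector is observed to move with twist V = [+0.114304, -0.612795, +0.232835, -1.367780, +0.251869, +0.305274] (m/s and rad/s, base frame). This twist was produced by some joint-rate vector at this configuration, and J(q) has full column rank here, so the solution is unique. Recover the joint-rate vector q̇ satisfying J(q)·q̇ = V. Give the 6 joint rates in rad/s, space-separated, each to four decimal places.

-0.2700 0.6540 -0.3070 0.9220 -0.0360 0.9680

o_n = [0.1145, -0.0348, -0.2676]
J₁: ẑ×o_n = [0.0348, 0.1145, -0.0000], ω = ẑ
J2: z=[-0.5446, 0.8387, 0.0000] o=[0.1090, 0.0708, 0.0000] → [-0.2244, -0.1457, 0.0529, -0.5446, 0.8387, 0.0000]
J3: z=[-0.5446, 0.8387, 0.0000] o=[-0.0119, -0.0077, -0.0901] → [-0.1488, -0.0967, -0.0913, -0.5446, 0.8387, 0.0000]
J4: z=[-0.2868, -0.1863, 0.9397] o=[0.3585, 0.2328, 0.0707] → [0.3145, -0.3263, 0.0313, -0.2868, -0.1863, 0.9397]
J5: z=[-0.2868, -0.1863, 0.9397] o=[0.2517, -0.1886, -0.0455] → [-0.1032, -0.1925, -0.0697, -0.2868, -0.1863, 0.9397]
J6: z=[-0.9552, 0.1301, -0.2658] o=[0.2727, 0.0938, 0.0169] → [-0.0712, -0.2297, 0.1434, -0.9552, 0.1301, -0.2658]
q̇ = J⁺·V = [-0.2700, 0.6540, -0.3070, 0.9220, -0.0360, 0.9680]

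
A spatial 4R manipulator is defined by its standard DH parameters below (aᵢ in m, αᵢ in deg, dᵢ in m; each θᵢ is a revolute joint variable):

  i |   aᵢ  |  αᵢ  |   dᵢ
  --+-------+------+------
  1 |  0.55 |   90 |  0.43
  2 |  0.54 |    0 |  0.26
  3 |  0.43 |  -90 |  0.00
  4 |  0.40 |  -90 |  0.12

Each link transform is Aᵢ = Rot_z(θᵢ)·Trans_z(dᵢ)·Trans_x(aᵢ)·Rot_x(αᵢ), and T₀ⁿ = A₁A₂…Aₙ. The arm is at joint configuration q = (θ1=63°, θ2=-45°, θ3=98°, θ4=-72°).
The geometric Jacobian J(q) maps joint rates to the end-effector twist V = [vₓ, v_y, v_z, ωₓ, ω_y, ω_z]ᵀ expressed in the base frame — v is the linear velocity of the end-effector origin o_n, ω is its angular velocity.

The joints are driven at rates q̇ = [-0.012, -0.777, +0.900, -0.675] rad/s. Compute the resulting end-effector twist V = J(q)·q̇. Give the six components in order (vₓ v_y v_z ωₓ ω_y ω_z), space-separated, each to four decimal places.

o_n = [1.1014, 0.7510, 0.5625]
J₁: ẑ×o_n = [-0.7510, 1.1014, 0.0000], ω = ẑ
J2: z=[0.8910, -0.4540, 0.0000] o=[0.2497, 0.4901, 0.4300] → [-0.0602, -0.1181, 0.6192, 0.8910, -0.4540, 0.0000]
J3: z=[0.8910, -0.4540, 0.0000] o=[0.6547, 0.7122, 0.0482] → [-0.2335, -0.4583, 0.2373, 0.8910, -0.4540, 0.0000]
J4: z=[-0.3626, -0.7116, 0.6018] o=[0.7722, 0.9428, 0.3916] → [-0.0062, 0.2601, 0.3038, -0.3626, -0.7116, 0.6018]
V = J·q̇ = [-0.1502, -0.5095, -0.4726, 0.3543, 0.4245, -0.4182]

-0.1502 -0.5095 -0.4726 0.3543 0.4245 -0.4182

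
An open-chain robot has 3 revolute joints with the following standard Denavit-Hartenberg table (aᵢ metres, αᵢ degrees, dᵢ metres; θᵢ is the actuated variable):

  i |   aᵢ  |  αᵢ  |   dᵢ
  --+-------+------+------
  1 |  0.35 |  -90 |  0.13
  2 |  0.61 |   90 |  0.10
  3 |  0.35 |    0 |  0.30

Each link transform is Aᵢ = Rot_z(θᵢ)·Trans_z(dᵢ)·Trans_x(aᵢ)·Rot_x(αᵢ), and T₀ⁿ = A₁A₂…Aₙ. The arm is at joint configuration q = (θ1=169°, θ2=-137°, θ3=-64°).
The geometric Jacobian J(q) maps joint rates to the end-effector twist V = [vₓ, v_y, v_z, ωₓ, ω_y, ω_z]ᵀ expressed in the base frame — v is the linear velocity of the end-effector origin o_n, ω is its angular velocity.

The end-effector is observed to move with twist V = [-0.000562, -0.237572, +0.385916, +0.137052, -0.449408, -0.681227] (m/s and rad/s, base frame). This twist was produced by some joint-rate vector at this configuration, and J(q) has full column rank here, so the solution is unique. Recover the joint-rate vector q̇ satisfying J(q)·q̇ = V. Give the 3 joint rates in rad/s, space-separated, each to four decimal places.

o_n = [0.4463, 0.1318, 0.4313]
J₁: ẑ×o_n = [-0.1318, 0.4463, 0.0000], ω = ẑ
J2: z=[-0.1908, -0.9816, 0.0000] o=[-0.3436, 0.0668, 0.1300] → [-0.2957, 0.0575, 0.7629, -0.1908, -0.9816, 0.0000]
J3: z=[0.6695, -0.1301, -0.7314] o=[0.0753, -0.1165, 0.5460] → [0.1966, -0.1945, 0.2145, 0.6695, -0.1301, -0.7314]
q̇ = J⁺·V = [-0.4450, 0.4150, 0.3230]

-0.4450 0.4150 0.3230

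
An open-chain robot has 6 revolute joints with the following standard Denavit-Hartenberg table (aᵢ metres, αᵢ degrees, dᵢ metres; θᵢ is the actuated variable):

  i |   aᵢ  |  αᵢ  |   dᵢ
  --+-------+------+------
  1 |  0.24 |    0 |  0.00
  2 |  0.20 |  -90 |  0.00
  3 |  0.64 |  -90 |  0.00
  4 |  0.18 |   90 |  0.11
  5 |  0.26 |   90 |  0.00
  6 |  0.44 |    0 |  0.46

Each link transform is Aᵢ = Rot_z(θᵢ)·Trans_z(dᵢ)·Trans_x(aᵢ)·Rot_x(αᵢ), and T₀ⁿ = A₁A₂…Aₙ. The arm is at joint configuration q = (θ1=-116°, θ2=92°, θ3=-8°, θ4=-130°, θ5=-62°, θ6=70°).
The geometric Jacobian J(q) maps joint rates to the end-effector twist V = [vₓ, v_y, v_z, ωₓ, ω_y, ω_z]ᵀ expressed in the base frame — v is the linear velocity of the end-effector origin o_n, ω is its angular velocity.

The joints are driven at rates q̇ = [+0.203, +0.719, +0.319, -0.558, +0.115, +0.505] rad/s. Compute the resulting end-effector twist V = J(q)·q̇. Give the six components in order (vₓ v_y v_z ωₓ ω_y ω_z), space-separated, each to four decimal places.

o_n = [0.2113, -0.6756, 0.5118]
J₁: ẑ×o_n = [0.6756, 0.2113, -0.0000], ω = ẑ
J2: z=[0.0000, 0.0000, 1.0000] o=[-0.1052, -0.2157, 0.0000] → [0.4599, 0.3165, -0.0000, 0.0000, 0.0000, 1.0000]
J3: z=[0.4067, 0.9135, 0.0000] o=[0.0775, -0.2971, 0.0000] → [0.4676, -0.2082, -0.2762, 0.4067, 0.9135, 0.0000]
J4: z=[0.1271, -0.0566, -0.9903] o=[0.6565, -0.5548, 0.0891] → [-0.1435, 0.3871, -0.0406, 0.1271, -0.0566, -0.9903]
J5: z=[-0.9545, -0.2787, -0.1066] o=[0.6219, -0.3885, -0.0360] → [-0.1833, 0.5666, 0.1596, -0.9545, -0.2787, -0.1066]
J6: z=[0.1786, -0.8199, 0.5439] o=[0.5597, -0.2585, 0.1805] → [-0.0448, -0.2487, -0.3602, 0.1786, -0.8199, 0.5439]
V = J·q̇ = [0.6533, -0.0723, -0.2290, 0.0393, -0.1231, 1.7370]

0.6533 -0.0723 -0.2290 0.0393 -0.1231 1.7370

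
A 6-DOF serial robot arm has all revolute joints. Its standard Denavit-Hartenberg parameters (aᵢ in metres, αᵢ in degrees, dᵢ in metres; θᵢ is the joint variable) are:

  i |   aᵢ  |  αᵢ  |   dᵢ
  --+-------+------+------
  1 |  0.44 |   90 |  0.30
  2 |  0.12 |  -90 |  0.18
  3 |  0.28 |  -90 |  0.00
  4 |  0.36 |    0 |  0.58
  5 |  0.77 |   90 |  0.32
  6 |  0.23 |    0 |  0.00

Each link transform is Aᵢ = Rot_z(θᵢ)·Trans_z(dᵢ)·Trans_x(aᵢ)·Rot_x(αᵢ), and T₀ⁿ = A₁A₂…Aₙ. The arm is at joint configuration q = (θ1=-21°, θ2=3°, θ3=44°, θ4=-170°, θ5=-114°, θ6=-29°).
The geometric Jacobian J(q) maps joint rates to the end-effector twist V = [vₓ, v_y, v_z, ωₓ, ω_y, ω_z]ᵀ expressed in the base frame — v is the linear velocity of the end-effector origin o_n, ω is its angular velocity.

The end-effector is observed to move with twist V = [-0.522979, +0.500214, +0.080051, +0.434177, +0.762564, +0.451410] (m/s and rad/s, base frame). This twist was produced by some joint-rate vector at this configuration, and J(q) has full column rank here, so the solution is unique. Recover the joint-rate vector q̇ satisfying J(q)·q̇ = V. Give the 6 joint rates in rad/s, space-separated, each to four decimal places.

0.8490 -0.4280 -0.5000 0.1640 0.0750 0.3970

o_n = [0.3413, 0.4031, -0.5949]
J₁: ẑ×o_n = [-0.4031, 0.3413, 0.0000], ω = ẑ
J2: z=[-0.3584, -0.9336, 0.0000] o=[0.4108, -0.1577, 0.3000] → [0.8355, -0.3207, -0.2659, -0.3584, -0.9336, 0.0000]
J3: z=[-0.0489, 0.0188, 0.9986] o=[0.4581, -0.3687, 0.3063] → [-0.7876, -0.1608, -0.0355, -0.0489, 0.0188, 0.9986]
J4: z=[-0.3898, 0.9202, -0.0364] o=[0.7156, -0.2592, 0.3168] → [-0.8149, -0.3418, 0.0863, -0.3898, 0.9202, -0.0364]
J5: z=[-0.3898, 0.9202, -0.0364] o=[0.1604, 0.1370, 0.3448] → [-0.8551, -0.3729, -0.2701, -0.3898, 0.9202, -0.0364]
J6: z=[0.8804, 0.3840, 0.2781] o=[0.2435, 0.4903, -0.4059] → [-0.0483, 0.1936, -0.1143, 0.8804, 0.3840, 0.2781]
q̇ = J⁺·V = [0.8490, -0.4280, -0.5000, 0.1640, 0.0750, 0.3970]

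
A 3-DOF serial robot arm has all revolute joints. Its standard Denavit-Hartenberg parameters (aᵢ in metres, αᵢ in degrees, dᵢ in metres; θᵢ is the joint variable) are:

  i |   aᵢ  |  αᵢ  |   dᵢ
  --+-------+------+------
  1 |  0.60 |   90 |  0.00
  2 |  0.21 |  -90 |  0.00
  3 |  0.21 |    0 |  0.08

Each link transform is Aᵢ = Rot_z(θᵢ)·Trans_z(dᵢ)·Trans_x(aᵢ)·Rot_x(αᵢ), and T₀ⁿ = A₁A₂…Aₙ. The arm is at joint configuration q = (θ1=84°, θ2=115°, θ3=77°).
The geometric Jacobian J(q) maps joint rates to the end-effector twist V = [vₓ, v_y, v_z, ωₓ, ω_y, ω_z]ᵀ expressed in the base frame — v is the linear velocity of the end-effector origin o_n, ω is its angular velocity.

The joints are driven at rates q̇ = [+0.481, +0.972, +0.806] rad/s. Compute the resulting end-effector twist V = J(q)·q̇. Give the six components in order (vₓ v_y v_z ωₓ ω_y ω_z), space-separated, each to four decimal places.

o_n = [-0.1597, 0.4379, 0.1993]
J₁: ẑ×o_n = [-0.4379, -0.1597, 0.0000], ω = ẑ
J2: z=[0.9945, -0.1045, 0.0000] o=[0.0627, 0.5967, 0.0000] → [-0.0208, -0.1982, -0.1812, 0.9945, -0.1045, 0.0000]
J3: z=[-0.0947, -0.9013, -0.4226] o=[0.0534, 0.5084, 0.1903] → [-0.0379, 0.0909, -0.1854, -0.0947, -0.9013, -0.4226]
V = J·q̇ = [-0.2615, -0.1962, -0.3256, 0.8903, -0.8281, 0.1404]

-0.2615 -0.1962 -0.3256 0.8903 -0.8281 0.1404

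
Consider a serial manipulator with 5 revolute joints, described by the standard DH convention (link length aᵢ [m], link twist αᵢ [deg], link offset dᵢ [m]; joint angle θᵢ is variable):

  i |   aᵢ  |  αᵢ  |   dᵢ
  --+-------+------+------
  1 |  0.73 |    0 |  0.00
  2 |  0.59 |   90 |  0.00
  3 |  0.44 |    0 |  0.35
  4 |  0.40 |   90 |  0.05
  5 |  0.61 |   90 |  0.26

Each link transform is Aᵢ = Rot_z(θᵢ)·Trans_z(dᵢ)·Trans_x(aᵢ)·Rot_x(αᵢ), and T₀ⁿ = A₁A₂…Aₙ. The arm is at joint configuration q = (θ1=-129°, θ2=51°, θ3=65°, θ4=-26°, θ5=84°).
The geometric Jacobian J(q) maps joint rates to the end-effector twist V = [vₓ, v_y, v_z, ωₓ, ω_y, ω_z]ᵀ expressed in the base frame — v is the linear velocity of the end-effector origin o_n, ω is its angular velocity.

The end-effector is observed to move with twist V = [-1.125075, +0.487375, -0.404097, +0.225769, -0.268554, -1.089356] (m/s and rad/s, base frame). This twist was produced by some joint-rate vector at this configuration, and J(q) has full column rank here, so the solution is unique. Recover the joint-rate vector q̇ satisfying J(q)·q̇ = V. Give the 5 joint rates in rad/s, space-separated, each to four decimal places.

o_n = [-1.1738, -2.0482, 0.4886]
J₁: ẑ×o_n = [2.0482, -1.1738, 0.0000], ω = ẑ
J2: z=[0.0000, 0.0000, 1.0000] o=[-0.4594, -0.5673, 0.0000] → [1.4809, -0.7144, 0.0000, 0.0000, 0.0000, 1.0000]
J3: z=[-0.9781, -0.2079, 0.0000] o=[-0.3367, -1.1444, 0.0000] → [-0.1016, 0.4779, 0.7100, -0.9781, -0.2079, 0.0000]
J4: z=[-0.9781, -0.2079, 0.0000] o=[-0.6404, -1.3991, 0.3988] → [-0.0187, 0.0878, 0.5240, -0.9781, -0.2079, 0.0000]
J5: z=[0.1308, -0.6156, -0.7771] o=[-0.6247, -1.7135, 0.6505] → [-0.1604, 0.4479, -0.3818, 0.1308, -0.6156, -0.7771]
q̇ = J⁺·V = [-0.1060, -0.6010, -0.6980, 0.5330, 0.4920]

-0.1060 -0.6010 -0.6980 0.5330 0.4920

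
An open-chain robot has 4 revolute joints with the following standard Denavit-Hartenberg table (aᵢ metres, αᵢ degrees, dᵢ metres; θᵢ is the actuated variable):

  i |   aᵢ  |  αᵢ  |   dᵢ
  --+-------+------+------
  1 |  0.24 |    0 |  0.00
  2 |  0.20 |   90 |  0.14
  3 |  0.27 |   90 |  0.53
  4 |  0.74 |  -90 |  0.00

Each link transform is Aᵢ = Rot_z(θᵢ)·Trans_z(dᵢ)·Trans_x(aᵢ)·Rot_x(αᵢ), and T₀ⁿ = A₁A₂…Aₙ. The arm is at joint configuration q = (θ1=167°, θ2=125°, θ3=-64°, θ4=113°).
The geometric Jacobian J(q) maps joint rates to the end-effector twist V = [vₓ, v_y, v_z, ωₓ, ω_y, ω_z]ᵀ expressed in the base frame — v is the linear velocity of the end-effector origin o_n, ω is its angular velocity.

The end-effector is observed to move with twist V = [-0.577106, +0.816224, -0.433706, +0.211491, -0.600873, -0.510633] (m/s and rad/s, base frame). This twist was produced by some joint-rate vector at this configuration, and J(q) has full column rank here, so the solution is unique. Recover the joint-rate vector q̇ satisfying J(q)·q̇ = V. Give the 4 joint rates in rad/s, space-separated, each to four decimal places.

o_n = [-1.2851, -0.5774, 0.1572]
J₁: ẑ×o_n = [0.5774, -1.2851, 0.0000], ω = ẑ
J2: z=[0.0000, 0.0000, 1.0000] o=[-0.2338, 0.0540, 0.0000] → [0.6314, -1.0512, 0.0000, 0.0000, 0.0000, 1.0000]
J3: z=[-0.9272, -0.3746, 0.0000] o=[-0.1589, -0.1314, 0.1400] → [-0.0064, 0.0160, -0.0084, -0.9272, -0.3746, 0.0000]
J4: z=[-0.3367, 0.8333, -0.4384] o=[-0.6060, -0.4397, -0.1027] → [0.1562, 0.3852, 0.6122, -0.3367, 0.8333, -0.4384]
q̇ = J⁺·V = [-0.9640, 0.1430, 0.0290, -0.7080]

-0.9640 0.1430 0.0290 -0.7080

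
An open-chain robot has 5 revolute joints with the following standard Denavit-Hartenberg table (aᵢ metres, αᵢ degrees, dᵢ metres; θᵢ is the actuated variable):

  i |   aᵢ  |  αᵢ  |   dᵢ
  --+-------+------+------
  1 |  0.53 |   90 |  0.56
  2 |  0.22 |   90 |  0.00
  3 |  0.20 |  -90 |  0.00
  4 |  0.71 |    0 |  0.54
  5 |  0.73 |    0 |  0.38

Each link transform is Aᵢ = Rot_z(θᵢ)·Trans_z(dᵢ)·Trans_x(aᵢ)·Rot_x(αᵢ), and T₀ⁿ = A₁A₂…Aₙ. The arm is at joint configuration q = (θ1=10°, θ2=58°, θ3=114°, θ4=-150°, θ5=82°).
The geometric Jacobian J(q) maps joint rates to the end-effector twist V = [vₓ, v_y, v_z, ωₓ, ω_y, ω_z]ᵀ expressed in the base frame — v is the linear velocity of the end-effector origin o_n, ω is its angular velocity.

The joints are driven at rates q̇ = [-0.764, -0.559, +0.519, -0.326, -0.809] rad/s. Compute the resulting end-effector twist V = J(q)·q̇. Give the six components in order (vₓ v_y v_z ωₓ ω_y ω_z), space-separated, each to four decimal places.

o_n = [1.0025, 0.6879, -0.4642]
J₁: ẑ×o_n = [-0.6879, 1.0025, 0.0000], ω = ẑ
J2: z=[0.1736, -0.9848, 0.0000] o=[0.5219, 0.0920, 0.5600] → [1.0086, 0.1778, 0.5767, 0.1736, -0.9848, 0.0000]
J3: z=[0.8352, 0.1473, -0.5299] o=[0.6368, 0.1123, 0.7466] → [0.1267, 0.8174, 0.4269, 0.8352, 0.1473, -0.5299]
J4: z=[-0.5474, 0.3165, -0.7747] o=[0.6260, -0.0751, 0.6776] → [0.2298, -0.9167, -0.5368, -0.5474, 0.3165, -0.7747]
J5: z=[-0.5474, 0.3165, -0.7747] o=[0.6599, 0.7242, 0.2832] → [-0.2647, -0.6745, -0.0886, -0.5474, 0.3165, -0.7747]
V = J·q̇ = [0.1667, 0.4034, 0.1458, 0.9577, 0.2677, -0.1597]

0.1667 0.4034 0.1458 0.9577 0.2677 -0.1597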